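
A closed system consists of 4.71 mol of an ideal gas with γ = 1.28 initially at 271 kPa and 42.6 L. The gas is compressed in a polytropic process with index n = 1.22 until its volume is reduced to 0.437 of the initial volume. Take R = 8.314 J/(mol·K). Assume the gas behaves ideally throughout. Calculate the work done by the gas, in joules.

-10500 J

T₁ = P₁V₁/(nR) = 271×42.6/(4.71×8.314) = 295 K.
Polytropic n=1.22: T₂ = T₁(V₁/V₂)^(n−1) = 295×(2.29)^0.22 = 354 K; P₂ = P₁(V₁/V₂)^n = 744 kPa.
W = (P₁V₁−P₂V₂)/(n−1) = (271×42.6−744×18.6)/0.22 = -10500 J.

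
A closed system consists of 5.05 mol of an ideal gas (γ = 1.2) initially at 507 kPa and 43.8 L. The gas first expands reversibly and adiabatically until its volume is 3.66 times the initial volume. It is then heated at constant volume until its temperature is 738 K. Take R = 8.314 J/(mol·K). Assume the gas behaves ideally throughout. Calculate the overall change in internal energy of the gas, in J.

T₁ = P₁V₁/(nR) = 507×43.8/(5.05×8.314) = 529 K.
Step 1 — Adiabatic: TV^(γ−1) = const ⇒ T₂ = 529×(0.273)^0.200 = 408 K; PV^γ = const ⇒ P₂ = 107 kPa.
ΔU = nCvΔT = 5.05×41.6×(408−529) = -25400 J.
Q = 0 for an adiabatic process, so W = −ΔU = 25400 J.
State after step 1: P = 107 kPa, V = 160 L, T = 408 K.
Step 2 — Isochoric: V stays 160 L; P/T = const ⇒ T₂ = 738 K, P₂ = 193 kPa.
W = 0 (no volume change).
ΔU = nCvΔT = 5.05×41.6×(738−408) = 69300 J.
Q = ΔU = 69300 J.
Net over both steps: W = 25400 J, Q = 69300 J, ΔU = 43900 J.

43900 J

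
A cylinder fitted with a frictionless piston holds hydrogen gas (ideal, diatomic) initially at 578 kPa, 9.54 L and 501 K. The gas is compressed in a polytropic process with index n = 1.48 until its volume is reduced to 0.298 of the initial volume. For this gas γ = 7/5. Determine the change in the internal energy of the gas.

n = P₁V₁/(RT₁) = 578×9.54/(8.314×501) = 1.32 mol.
Polytropic n=1.48: T₂ = T₁(V₁/V₂)^(n−1) = 501×(3.36)^0.48 = 896 K; P₂ = P₁(V₁/V₂)^n = 3470 kPa.
For an ideal gas ΔU = nCvΔT with Cv = (5/2)R = 20.8 J/(mol·K).
ΔU = 1.32×20.8×(896−501) = 10900 J.

10900 J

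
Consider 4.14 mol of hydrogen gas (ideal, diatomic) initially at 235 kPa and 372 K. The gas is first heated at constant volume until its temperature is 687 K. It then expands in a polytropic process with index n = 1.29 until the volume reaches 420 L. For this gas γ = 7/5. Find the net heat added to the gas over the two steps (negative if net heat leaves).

V₁ = nRT₁/P₁ = 4.14×8.314×372/235 = 54.5 L.
Step 1 — Isochoric: V stays 54.5 L; P/T = const ⇒ T₂ = 687 K, P₂ = 434 kPa.
W = 0 (no volume change).
ΔU = nCvΔT = 4.14×20.8×(687−372) = 27100 J.
Q = ΔU = 27100 J.
State after step 1: P = 434 kPa, V = 54.5 L, T = 687 K.
Step 2 — Polytropic n=1.29: T₂ = T₁(V₁/V₂)^(n−1) = 687×(0.130)^0.29 = 380 K; P₂ = P₁(V₁/V₂)^n = 31.1 kPa.
W = (P₁V₁−P₂V₂)/(n−1) = (434×54.5−31.1×420)/0.29 = 36400 J.
ΔU = nCvΔT = 4.14×20.8×(380−687) = -26400 J.
Q = ΔU + W = 10000 J.
Net over both steps: W = 36400 J, Q = 37100 J, ΔU = 685 J.

37100 J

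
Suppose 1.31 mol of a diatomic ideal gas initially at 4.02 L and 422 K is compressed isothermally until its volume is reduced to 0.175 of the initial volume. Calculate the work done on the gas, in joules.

P₁ = nRT₁/V₁ = 1.31×8.314×422/4.02 = 1140 kPa.
Isothermal: T stays 422 K; PV = const ⇒ V₂ = 0.703 L, P₂ = 6530 kPa.
W = nRT ln(V₂/V₁) = 1.31×8.314×422×ln(0.175) = -8010 J.
Work done on the gas = −W_by = 8010 J.

8010 J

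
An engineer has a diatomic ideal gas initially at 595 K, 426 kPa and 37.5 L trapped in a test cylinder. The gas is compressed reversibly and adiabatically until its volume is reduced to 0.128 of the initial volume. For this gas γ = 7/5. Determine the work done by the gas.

n = P₁V₁/(RT₁) = 426×37.5/(8.314×595) = 3.23 mol.
Adiabatic: TV^(γ−1) = const ⇒ T₂ = 595×(7.81)^0.400 = 1350 K; PV^γ = const ⇒ P₂ = 7570 kPa.
ΔU = nCvΔT = 3.23×20.8×(1350−595) = 50900 J.
Q = 0 for an adiabatic process, so W = −ΔU = -50900 J.

-50900 J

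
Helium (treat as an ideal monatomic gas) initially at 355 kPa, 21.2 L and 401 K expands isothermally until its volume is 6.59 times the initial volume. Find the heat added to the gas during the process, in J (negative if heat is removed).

14200 J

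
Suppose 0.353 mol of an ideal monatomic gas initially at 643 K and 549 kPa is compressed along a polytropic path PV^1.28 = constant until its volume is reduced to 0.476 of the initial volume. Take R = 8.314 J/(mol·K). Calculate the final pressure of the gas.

V₁ = nRT₁/P₁ = 0.353×8.314×643/549 = 3.44 L.
Polytropic n=1.28: T₂ = T₁(V₁/V₂)^(n−1) = 643×(2.10)^0.28 = 792 K; P₂ = P₁(V₁/V₂)^n = 1420 kPa.

1420 kPa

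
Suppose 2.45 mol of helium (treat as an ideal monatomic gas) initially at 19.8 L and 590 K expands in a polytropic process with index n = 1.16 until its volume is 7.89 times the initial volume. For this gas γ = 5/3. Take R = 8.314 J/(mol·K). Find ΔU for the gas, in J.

-5070 J

P₁ = nRT₁/V₁ = 2.45×8.314×590/19.8 = 607 kPa.
Polytropic n=1.16: T₂ = T₁(V₁/V₂)^(n−1) = 590×(0.127)^0.16 = 424 K; P₂ = P₁(V₁/V₂)^n = 55.3 kPa.
For an ideal gas ΔU = nCvΔT with Cv = (3/2)R = 12.5 J/(mol·K).
ΔU = 2.45×12.5×(424−590) = -5070 J.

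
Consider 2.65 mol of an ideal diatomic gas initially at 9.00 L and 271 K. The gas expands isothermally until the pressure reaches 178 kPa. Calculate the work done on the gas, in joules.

-7860 J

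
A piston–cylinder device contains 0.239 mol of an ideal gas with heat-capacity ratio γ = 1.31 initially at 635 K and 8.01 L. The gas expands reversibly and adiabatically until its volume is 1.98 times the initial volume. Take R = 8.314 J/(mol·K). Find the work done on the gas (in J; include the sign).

-777 J

P₁ = nRT₁/V₁ = 0.239×8.314×635/8.01 = 158 kPa.
Adiabatic: TV^(γ−1) = const ⇒ T₂ = 635×(0.505)^0.310 = 514 K; PV^γ = const ⇒ P₂ = 64.4 kPa.
ΔU = nCvΔT = 0.239×26.8×(514−635) = -777 J.
Q = 0 for an adiabatic process, so W = −ΔU = 777 J.
Work done on the gas = −W_by = -777 J.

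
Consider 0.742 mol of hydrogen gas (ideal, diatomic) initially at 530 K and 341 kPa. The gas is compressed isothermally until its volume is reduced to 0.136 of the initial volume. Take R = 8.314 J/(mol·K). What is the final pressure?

V₁ = nRT₁/P₁ = 0.742×8.314×530/341 = 9.59 L.
Isothermal: T stays 530 K; PV = const ⇒ V₂ = 1.30 L, P₂ = 2510 kPa.

2510 kPa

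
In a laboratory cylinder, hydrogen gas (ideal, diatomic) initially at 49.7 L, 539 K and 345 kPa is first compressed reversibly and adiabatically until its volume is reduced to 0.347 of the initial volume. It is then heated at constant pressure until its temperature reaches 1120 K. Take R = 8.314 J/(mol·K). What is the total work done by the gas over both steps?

n = P₁V₁/(RT₁) = 345×49.7/(8.314×539) = 3.83 mol.
Step 1 — Adiabatic: TV^(γ−1) = const ⇒ T₂ = 539×(2.88)^0.400 = 823 K; PV^γ = const ⇒ P₂ = 1520 kPa.
ΔU = nCvΔT = 3.83×20.8×(823−539) = 22600 J.
Q = 0 for an adiabatic process, so W = −ΔU = -22600 J.
State after step 1: P = 1520 kPa, V = 17.2 L, T = 823 K.
Step 2 — Isobaric: P stays 1520 kPa; V/T = const ⇒ T₂ = 1120 K, V₂ = 23.5 L.
W = PΔV = 1520×(23.5−17.2) kPa·L = 9440 J.
ΔU = nCvΔT = 3.83×20.8×(1120−823) = 23600 J.
Q = ΔU + W = nCpΔT = 33100 J.
Net over both steps: W = -13200 J, Q = 33100 J, ΔU = 46200 J.

-13200 J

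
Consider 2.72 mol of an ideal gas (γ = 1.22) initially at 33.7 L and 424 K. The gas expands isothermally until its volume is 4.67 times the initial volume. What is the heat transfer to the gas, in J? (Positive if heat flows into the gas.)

P₁ = nRT₁/V₁ = 2.72×8.314×424/33.7 = 285 kPa.
Isothermal: T stays 424 K; PV = const ⇒ V₂ = 157 L, P₂ = 60.9 kPa.
ΔU = 0 (ideal gas, T constant).
W = nRT ln(V₂/V₁) = 2.72×8.314×424×ln(4.67) = 14800 J.
Q = ΔU + W = 14800 J.

14800 J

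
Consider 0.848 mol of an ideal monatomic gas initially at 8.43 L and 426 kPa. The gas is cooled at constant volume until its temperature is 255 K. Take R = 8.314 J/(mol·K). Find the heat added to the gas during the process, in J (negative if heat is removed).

-2690 J

T₁ = P₁V₁/(nR) = 426×8.43/(0.848×8.314) = 509 K.
Isochoric: V stays 8.43 L; P/T = const ⇒ T₂ = 255 K, P₂ = 213 kPa.
W = 0 (no volume change).
ΔU = nCvΔT = 0.848×12.5×(255−509) = -2690 J.
Q = ΔU = -2690 J.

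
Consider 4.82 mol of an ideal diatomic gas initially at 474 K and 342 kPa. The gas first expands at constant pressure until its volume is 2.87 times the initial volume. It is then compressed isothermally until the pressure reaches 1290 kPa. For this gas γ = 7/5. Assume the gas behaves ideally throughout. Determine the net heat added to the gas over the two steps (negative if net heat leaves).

V₁ = nRT₁/P₁ = 4.82×8.314×474/342 = 55.5 L.
Step 1 — Isobaric: P stays 342 kPa; V/T = const ⇒ T₂ = 1360 K, V₂ = 159 L.
W = PΔV = 342×(159−55.5) kPa·L = 35500 J.
ΔU = nCvΔT = 4.82×20.8×(1360−474) = 88800 J.
Q = ΔU + W = nCpΔT = 124000 J.
State after step 1: P = 342 kPa, V = 159 L, T = 1360 K.
Step 2 — Isothermal: T stays 1360 K; PV = const ⇒ V₂ = 42.3 L, P₂ = 1290 kPa.
ΔU = 0 (ideal gas, T constant).
W = nRT ln(V₂/V₁) = 4.82×8.314×1360×ln(0.265) = -72400 J.
Q = ΔU + W = -72400 J.
Net over both steps: W = -36900 J, Q = 51900 J, ΔU = 88800 J.

51900 J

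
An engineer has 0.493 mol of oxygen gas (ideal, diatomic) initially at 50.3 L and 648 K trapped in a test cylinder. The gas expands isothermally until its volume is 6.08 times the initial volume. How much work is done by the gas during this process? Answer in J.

4790 J

P₁ = nRT₁/V₁ = 0.493×8.314×648/50.3 = 52.8 kPa.
Isothermal: T stays 648 K; PV = const ⇒ V₂ = 306 L, P₂ = 8.68 kPa.
W = nRT ln(V₂/V₁) = 0.493×8.314×648×ln(6.08) = 4790 J.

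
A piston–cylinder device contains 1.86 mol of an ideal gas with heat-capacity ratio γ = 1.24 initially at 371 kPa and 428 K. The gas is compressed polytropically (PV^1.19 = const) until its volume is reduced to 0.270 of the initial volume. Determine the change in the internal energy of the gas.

V₁ = nRT₁/P₁ = 1.86×8.314×428/371 = 17.8 L.
Polytropic n=1.19: T₂ = T₁(V₁/V₂)^(n−1) = 428×(3.70)^0.19 = 549 K; P₂ = P₁(V₁/V₂)^n = 1760 kPa.
For an ideal gas ΔU = nCvΔT with Cv = R/(γ−1) = 34.6 J/(mol·K).
ΔU = 1.86×34.6×(549−428) = 7790 J.

7790 J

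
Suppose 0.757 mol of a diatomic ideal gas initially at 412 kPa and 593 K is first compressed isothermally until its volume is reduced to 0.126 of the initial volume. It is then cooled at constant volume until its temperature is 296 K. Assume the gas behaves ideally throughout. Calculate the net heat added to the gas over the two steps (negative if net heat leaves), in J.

V₁ = nRT₁/P₁ = 0.757×8.314×593/412 = 9.06 L.
Step 1 — Isothermal: T stays 593 K; PV = const ⇒ V₂ = 1.14 L, P₂ = 3270 kPa.
ΔU = 0 (ideal gas, T constant).
W = nRT ln(V₂/V₁) = 0.757×8.314×593×ln(0.126) = -7730 J.
Q = ΔU + W = -7730 J.
State after step 1: P = 3270 kPa, V = 1.14 L, T = 593 K.
Step 2 — Isochoric: V stays 1.14 L; P/T = const ⇒ T₂ = 296 K, P₂ = 1630 kPa.
W = 0 (no volume change).
ΔU = nCvΔT = 0.757×20.8×(296−593) = -4670 J.
Q = ΔU = -4670 J.
Net over both steps: W = -7730 J, Q = -12400 J, ΔU = -4670 J.

-12400 J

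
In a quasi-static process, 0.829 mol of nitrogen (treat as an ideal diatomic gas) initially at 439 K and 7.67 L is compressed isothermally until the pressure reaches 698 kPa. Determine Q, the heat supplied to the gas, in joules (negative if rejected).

P₁ = nRT₁/V₁ = 0.829×8.314×439/7.67 = 394 kPa.
Isothermal: T stays 439 K; PV = const ⇒ V₂ = 4.33 L, P₂ = 698 kPa.
ΔU = 0 (ideal gas, T constant).
W = nRT ln(V₂/V₁) = 0.829×8.314×439×ln(0.565) = -1730 J.
Q = ΔU + W = -1730 J.

-1730 J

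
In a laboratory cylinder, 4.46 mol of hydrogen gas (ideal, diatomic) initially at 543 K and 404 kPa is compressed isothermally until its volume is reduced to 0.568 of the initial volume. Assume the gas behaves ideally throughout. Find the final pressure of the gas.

711 kPa

V₁ = nRT₁/P₁ = 4.46×8.314×543/404 = 49.8 L.
Isothermal: T stays 543 K; PV = const ⇒ V₂ = 28.3 L, P₂ = 711 kPa.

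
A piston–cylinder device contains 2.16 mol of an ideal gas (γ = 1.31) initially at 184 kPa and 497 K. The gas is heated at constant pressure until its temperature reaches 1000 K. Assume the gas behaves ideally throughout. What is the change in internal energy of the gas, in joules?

V₁ = nRT₁/P₁ = 2.16×8.314×497/184 = 48.5 L.
Isobaric: P stays 184 kPa; V/T = const ⇒ T₂ = 1000 K, V₂ = 97.6 L.
For an ideal gas ΔU = nCvΔT with Cv = R/(γ−1) = 26.8 J/(mol·K).
ΔU = 2.16×26.8×(1000−497) = 29100 J.

29100 J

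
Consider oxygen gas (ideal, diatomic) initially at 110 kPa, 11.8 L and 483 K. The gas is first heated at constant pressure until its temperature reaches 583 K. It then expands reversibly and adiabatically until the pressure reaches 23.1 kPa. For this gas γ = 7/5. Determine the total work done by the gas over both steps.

n = P₁V₁/(RT₁) = 110×11.8/(8.314×483) = 0.323 mol.
Step 1 — Isobaric: P stays 110 kPa; V/T = const ⇒ T₂ = 583 K, V₂ = 14.2 L.
W = PΔV = 110×(14.2−11.8) kPa·L = 269 J.
ΔU = nCvΔT = 0.323×20.8×(583−483) = 672 J.
Q = ΔU + W = nCpΔT = 941 J.
State after step 1: P = 110 kPa, V = 14.2 L, T = 583 K.
Step 2 — Adiabatic: T₂/T₁ = (P₂/P₁)^((γ−1)/γ) ⇒ T₂ = 583×(0.210)^0.286 = 373 K; V₂ = 43.4 L.
ΔU = nCvΔT = 0.323×20.8×(373−583) = -1410 J.
Q = 0 for an adiabatic process, so W = −ΔU = 1410 J.
Net over both steps: W = 1680 J, Q = 941 J, ΔU = -737 J.

1680 J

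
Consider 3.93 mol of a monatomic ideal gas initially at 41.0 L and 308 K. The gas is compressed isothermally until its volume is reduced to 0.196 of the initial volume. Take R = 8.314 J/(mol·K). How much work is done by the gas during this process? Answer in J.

P₁ = nRT₁/V₁ = 3.93×8.314×308/41.0 = 245 kPa.
Isothermal: T stays 308 K; PV = const ⇒ V₂ = 8.04 L, P₂ = 1250 kPa.
W = nRT ln(V₂/V₁) = 3.93×8.314×308×ln(0.196) = -16400 J.

-16400 J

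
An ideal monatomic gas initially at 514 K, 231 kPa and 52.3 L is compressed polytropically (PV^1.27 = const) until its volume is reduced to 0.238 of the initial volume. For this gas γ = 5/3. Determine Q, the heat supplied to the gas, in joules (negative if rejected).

-12600 J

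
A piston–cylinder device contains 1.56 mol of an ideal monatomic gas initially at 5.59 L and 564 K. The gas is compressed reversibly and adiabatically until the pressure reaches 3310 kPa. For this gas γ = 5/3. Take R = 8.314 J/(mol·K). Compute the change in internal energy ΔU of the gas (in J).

4930 J

P₁ = nRT₁/V₁ = 1.56×8.314×564/5.59 = 1310 kPa.
Adiabatic: T₂/T₁ = (P₂/P₁)^((γ−1)/γ) ⇒ T₂ = 564×(2.53)^0.400 = 818 K; V₂ = 3.20 L.
For an ideal gas ΔU = nCvΔT with Cv = (3/2)R = 12.5 J/(mol·K).
ΔU = 1.56×12.5×(818−564) = 4930 J.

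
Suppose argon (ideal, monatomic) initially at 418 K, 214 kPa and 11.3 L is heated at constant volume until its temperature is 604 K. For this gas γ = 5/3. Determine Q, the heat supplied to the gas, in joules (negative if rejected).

n = P₁V₁/(RT₁) = 214×11.3/(8.314×418) = 0.696 mol.
Isochoric: V stays 11.3 L; P/T = const ⇒ T₂ = 604 K, P₂ = 309 kPa.
W = 0 (no volume change).
ΔU = nCvΔT = 0.696×12.5×(604−418) = 1610 J.
Q = ΔU = 1610 J.

1610 J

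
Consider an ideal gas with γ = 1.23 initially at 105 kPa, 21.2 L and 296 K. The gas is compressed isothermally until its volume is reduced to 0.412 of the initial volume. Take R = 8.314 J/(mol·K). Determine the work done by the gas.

n = P₁V₁/(RT₁) = 105×21.2/(8.314×296) = 0.905 mol.
Isothermal: T stays 296 K; PV = const ⇒ V₂ = 8.73 L, P₂ = 255 kPa.
W = nRT ln(V₂/V₁) = 0.905×8.314×296×ln(0.412) = -1970 J.

-1970 J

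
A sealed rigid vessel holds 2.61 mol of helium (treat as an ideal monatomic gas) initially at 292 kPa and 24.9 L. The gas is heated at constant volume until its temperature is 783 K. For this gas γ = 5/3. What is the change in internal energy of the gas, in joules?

14600 J

T₁ = P₁V₁/(nR) = 292×24.9/(2.61×8.314) = 335 K.
Isochoric: V stays 24.9 L; P/T = const ⇒ T₂ = 783 K, P₂ = 682 kPa.
For an ideal gas ΔU = nCvΔT with Cv = (3/2)R = 12.5 J/(mol·K).
ΔU = 2.61×12.5×(783−335) = 14600 J.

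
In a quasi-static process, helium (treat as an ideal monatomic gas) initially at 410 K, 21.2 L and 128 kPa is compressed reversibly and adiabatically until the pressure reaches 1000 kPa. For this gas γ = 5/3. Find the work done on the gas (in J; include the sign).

n = P₁V₁/(RT₁) = 128×21.2/(8.314×410) = 0.796 mol.
Adiabatic: T₂/T₁ = (P₂/P₁)^((γ−1)/γ) ⇒ T₂ = 410×(7.81)^0.400 = 933 K; V₂ = 6.18 L.
ΔU = nCvΔT = 0.796×12.5×(933−410) = 5190 J.
Q = 0 for an adiabatic process, so W = −ΔU = -5190 J.
Work done on the gas = −W_by = 5190 J.

5190 J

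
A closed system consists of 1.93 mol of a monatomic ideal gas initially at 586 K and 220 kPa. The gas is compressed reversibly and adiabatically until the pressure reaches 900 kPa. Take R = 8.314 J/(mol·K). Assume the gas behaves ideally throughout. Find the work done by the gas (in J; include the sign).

V₁ = nRT₁/P₁ = 1.93×8.314×586/220 = 42.7 L.
Adiabatic: T₂/T₁ = (P₂/P₁)^((γ−1)/γ) ⇒ T₂ = 586×(4.09)^0.400 = 1030 K; V₂ = 18.4 L.
ΔU = nCvΔT = 1.93×12.5×(1030−586) = 10700 J.
Q = 0 for an adiabatic process, so W = −ΔU = -10700 J.

-10700 J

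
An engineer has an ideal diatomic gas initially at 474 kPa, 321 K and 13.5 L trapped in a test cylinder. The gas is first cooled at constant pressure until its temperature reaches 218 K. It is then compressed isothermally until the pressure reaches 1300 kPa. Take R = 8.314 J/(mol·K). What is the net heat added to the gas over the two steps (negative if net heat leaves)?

-11600 J

n = P₁V₁/(RT₁) = 474×13.5/(8.314×321) = 2.40 mol.
Step 1 — Isobaric: P stays 474 kPa; V/T = const ⇒ T₂ = 218 K, V₂ = 9.17 L.
W = PΔV = 474×(9.17−13.5) kPa·L = -2050 J.
ΔU = nCvΔT = 2.40×20.8×(218−321) = -5130 J.
Q = ΔU + W = nCpΔT = -7190 J.
State after step 1: P = 474 kPa, V = 9.17 L, T = 218 K.
Step 2 — Isothermal: T stays 218 K; PV = const ⇒ V₂ = 3.34 L, P₂ = 1300 kPa.
ΔU = 0 (ideal gas, T constant).
W = nRT ln(V₂/V₁) = 2.40×8.314×218×ln(0.365) = -4380 J.
Q = ΔU + W = -4380 J.
Net over both steps: W = -6440 J, Q = -11600 J, ΔU = -5130 J.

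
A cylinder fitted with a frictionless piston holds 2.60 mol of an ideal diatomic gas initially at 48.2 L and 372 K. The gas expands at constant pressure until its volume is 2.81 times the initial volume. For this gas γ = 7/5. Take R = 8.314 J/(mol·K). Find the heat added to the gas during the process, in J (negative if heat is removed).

50900 J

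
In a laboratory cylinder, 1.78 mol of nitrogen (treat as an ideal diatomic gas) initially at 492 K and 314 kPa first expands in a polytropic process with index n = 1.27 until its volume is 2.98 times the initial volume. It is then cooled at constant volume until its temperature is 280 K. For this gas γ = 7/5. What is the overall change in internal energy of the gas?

V₁ = nRT₁/P₁ = 1.78×8.314×492/314 = 23.2 L.
Step 1 — Polytropic n=1.27: T₂ = T₁(V₁/V₂)^(n−1) = 492×(0.336)^0.27 = 366 K; P₂ = P₁(V₁/V₂)^n = 78.5 kPa.
W = (P₁V₁−P₂V₂)/(n−1) = (314×23.2−78.5×69.1)/0.27 = 6890 J.
ΔU = nCvΔT = 1.78×20.8×(366−492) = -4650 J.
Q = ΔU + W = 2240 J.
State after step 1: P = 78.5 kPa, V = 69.1 L, T = 366 K.
Step 2 — Isochoric: V stays 69.1 L; P/T = const ⇒ T₂ = 280 K, P₂ = 60.0 kPa.
W = 0 (no volume change).
ΔU = nCvΔT = 1.78×20.8×(280−366) = -3200 J.
Q = ΔU = -3200 J.
Net over both steps: W = 6890 J, Q = -958 J, ΔU = -7840 J.

-7840 J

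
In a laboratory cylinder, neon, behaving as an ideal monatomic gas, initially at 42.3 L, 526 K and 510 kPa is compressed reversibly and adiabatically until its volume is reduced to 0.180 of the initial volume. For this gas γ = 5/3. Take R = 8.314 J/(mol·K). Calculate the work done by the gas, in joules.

-69100 J

n = P₁V₁/(RT₁) = 510×42.3/(8.314×526) = 4.93 mol.
Adiabatic: TV^(γ−1) = const ⇒ T₂ = 526×(5.56)^0.667 = 1650 K; PV^γ = const ⇒ P₂ = 8890 kPa.
ΔU = nCvΔT = 4.93×12.5×(1650−526) = 69100 J.
Q = 0 for an adiabatic process, so W = −ΔU = -69100 J.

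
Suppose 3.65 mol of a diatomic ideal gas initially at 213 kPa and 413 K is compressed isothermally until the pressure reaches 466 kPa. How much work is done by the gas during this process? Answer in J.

V₁ = nRT₁/P₁ = 3.65×8.314×413/213 = 58.8 L.
Isothermal: T stays 413 K; PV = const ⇒ V₂ = 26.9 L, P₂ = 466 kPa.
W = nRT ln(V₂/V₁) = 3.65×8.314×413×ln(0.457) = -9810 J.

-9810 J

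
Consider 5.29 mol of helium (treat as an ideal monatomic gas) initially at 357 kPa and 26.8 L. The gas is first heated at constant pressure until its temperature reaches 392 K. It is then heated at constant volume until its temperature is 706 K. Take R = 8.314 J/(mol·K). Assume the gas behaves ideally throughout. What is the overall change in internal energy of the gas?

32200 J

T₁ = P₁V₁/(nR) = 357×26.8/(5.29×8.314) = 218 K.
Step 1 — Isobaric: P stays 357 kPa; V/T = const ⇒ T₂ = 392 K, V₂ = 48.3 L.
W = PΔV = 357×(48.3−26.8) kPa·L = 7670 J.
ΔU = nCvΔT = 5.29×12.5×(392−218) = 11500 J.
Q = ΔU + W = nCpΔT = 19200 J.
State after step 1: P = 357 kPa, V = 48.3 L, T = 392 K.
Step 2 — Isochoric: V stays 48.3 L; P/T = const ⇒ T₂ = 706 K, P₂ = 643 kPa.
W = 0 (no volume change).
ΔU = nCvΔT = 5.29×12.5×(706−392) = 20700 J.
Q = ΔU = 20700 J.
Net over both steps: W = 7670 J, Q = 39900 J, ΔU = 32200 J.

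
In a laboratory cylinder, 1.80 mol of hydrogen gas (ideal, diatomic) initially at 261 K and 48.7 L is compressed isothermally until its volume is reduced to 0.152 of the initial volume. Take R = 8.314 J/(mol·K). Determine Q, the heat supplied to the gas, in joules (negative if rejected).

-7360 J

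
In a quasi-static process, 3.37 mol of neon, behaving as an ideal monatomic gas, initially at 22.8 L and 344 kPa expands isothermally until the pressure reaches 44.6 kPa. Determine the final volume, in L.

T₁ = P₁V₁/(nR) = 344×22.8/(3.37×8.314) = 280 K.
Isothermal: T stays 280 K; PV = const ⇒ V₂ = 176 L, P₂ = 44.6 kPa.

176 L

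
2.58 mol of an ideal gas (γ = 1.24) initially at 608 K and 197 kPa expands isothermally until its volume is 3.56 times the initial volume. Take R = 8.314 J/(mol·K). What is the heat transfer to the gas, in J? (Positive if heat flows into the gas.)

16600 J

V₁ = nRT₁/P₁ = 2.58×8.314×608/197 = 66.2 L.
Isothermal: T stays 608 K; PV = const ⇒ V₂ = 236 L, P₂ = 55.3 kPa.
ΔU = 0 (ideal gas, T constant).
W = nRT ln(V₂/V₁) = 2.58×8.314×608×ln(3.56) = 16600 J.
Q = ΔU + W = 16600 J.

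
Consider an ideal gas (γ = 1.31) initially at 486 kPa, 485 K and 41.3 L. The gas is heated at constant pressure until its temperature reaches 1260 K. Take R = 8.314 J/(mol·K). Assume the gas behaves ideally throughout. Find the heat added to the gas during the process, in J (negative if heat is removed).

n = P₁V₁/(RT₁) = 486×41.3/(8.314×485) = 4.98 mol.
Isobaric: P stays 486 kPa; V/T = const ⇒ T₂ = 1260 K, V₂ = 107 L.
W = PΔV = 486×(107−41.3) kPa·L = 32100 J.
ΔU = nCvΔT = 4.98×26.8×(1260−485) = 103000 J.
Q = ΔU + W = nCpΔT = 136000 J.

136000 J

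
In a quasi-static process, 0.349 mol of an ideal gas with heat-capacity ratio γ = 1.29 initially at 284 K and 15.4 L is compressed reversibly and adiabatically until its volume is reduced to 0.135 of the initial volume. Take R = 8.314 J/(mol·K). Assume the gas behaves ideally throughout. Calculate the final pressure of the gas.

708 kPa

P₁ = nRT₁/V₁ = 0.349×8.314×284/15.4 = 53.5 kPa.
Adiabatic: TV^(γ−1) = const ⇒ T₂ = 284×(7.41)^0.290 = 508 K; PV^γ = const ⇒ P₂ = 708 kPa.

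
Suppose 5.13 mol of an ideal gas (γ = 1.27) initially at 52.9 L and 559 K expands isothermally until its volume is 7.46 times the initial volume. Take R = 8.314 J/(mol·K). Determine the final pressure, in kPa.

P₁ = nRT₁/V₁ = 5.13×8.314×559/52.9 = 451 kPa.
Isothermal: T stays 559 K; PV = const ⇒ V₂ = 395 L, P₂ = 60.4 kPa.

60.4 kPa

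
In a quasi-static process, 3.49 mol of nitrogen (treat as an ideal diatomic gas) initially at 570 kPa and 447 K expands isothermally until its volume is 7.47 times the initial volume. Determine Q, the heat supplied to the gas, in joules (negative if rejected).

V₁ = nRT₁/P₁ = 3.49×8.314×447/570 = 22.8 L.
Isothermal: T stays 447 K; PV = const ⇒ V₂ = 170 L, P₂ = 76.3 kPa.
ΔU = 0 (ideal gas, T constant).
W = nRT ln(V₂/V₁) = 3.49×8.314×447×ln(7.47) = 26100 J.
Q = ΔU + W = 26100 J.

26100 J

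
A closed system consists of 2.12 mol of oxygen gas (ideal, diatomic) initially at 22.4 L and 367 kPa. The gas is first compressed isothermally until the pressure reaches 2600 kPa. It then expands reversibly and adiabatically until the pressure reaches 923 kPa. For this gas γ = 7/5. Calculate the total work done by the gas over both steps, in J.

T₁ = P₁V₁/(nR) = 367×22.4/(2.12×8.314) = 466 K.
Step 1 — Isothermal: T stays 466 K; PV = const ⇒ V₂ = 3.16 L, P₂ = 2600 kPa.
ΔU = 0 (ideal gas, T constant).
W = nRT ln(V₂/V₁) = 2.12×8.314×466×ln(0.141) = -16100 J.
Q = ΔU + W = -16100 J.
State after step 1: P = 2600 kPa, V = 3.16 L, T = 466 K.
Step 2 — Adiabatic: T₂/T₁ = (P₂/P₁)^((γ−1)/γ) ⇒ T₂ = 466×(0.355)^0.286 = 347 K; V₂ = 6.63 L.
ΔU = nCvΔT = 2.12×20.8×(347−466) = -5260 J.
Q = 0 for an adiabatic process, so W = −ΔU = 5260 J.
Net over both steps: W = -10800 J, Q = -16100 J, ΔU = -5260 J.

-10800 J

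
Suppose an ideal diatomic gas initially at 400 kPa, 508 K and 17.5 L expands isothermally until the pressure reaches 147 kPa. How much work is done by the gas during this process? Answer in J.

n = P₁V₁/(RT₁) = 400×17.5/(8.314×508) = 1.66 mol.
Isothermal: T stays 508 K; PV = const ⇒ V₂ = 47.6 L, P₂ = 147 kPa.
W = nRT ln(V₂/V₁) = 1.66×8.314×508×ln(2.72) = 7010 J.

7010 J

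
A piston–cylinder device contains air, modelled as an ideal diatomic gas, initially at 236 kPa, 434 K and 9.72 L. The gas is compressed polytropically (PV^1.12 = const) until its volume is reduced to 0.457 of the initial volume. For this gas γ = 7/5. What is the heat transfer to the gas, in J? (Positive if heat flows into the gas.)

n = P₁V₁/(RT₁) = 236×9.72/(8.314×434) = 0.636 mol.
Polytropic n=1.12: T₂ = T₁(V₁/V₂)^(n−1) = 434×(2.19)^0.12 = 477 K; P₂ = P₁(V₁/V₂)^n = 567 kPa.
W = (P₁V₁−P₂V₂)/(n−1) = (236×9.72−567×4.44)/0.12 = -1880 J.
ΔU = nCvΔT = 0.636×20.8×(477−434) = 565 J.
Q = ΔU + W = -1320 J.

-1320 J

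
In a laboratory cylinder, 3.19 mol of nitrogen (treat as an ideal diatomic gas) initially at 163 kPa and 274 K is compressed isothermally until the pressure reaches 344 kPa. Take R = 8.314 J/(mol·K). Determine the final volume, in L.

V₁ = nRT₁/P₁ = 3.19×8.314×274/163 = 44.6 L.
Isothermal: T stays 274 K; PV = const ⇒ V₂ = 21.1 L, P₂ = 344 kPa.

21.1 L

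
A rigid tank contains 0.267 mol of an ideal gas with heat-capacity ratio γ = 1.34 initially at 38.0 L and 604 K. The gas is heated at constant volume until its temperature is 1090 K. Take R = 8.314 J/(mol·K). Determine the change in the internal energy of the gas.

P₁ = nRT₁/V₁ = 0.267×8.314×604/38.0 = 35.3 kPa.
Isochoric: V stays 38.0 L; P/T = const ⇒ T₂ = 1090 K, P₂ = 63.7 kPa.
For an ideal gas ΔU = nCvΔT with Cv = R/(γ−1) = 24.5 J/(mol·K).
ΔU = 0.267×24.5×(1090−604) = 3170 J.

3170 J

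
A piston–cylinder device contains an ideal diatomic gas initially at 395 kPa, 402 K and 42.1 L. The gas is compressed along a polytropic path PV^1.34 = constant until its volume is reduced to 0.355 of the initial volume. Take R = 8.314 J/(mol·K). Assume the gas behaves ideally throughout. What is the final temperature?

572 K

Polytropic n=1.34: T₂ = T₁(V₁/V₂)^(n−1) = 402×(2.82)^0.34 = 572 K; P₂ = P₁(V₁/V₂)^n = 1580 kPa.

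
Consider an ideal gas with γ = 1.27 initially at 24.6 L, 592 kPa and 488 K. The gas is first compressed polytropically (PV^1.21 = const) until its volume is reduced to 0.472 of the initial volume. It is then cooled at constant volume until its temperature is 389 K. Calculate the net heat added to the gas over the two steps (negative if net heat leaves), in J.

n = P₁V₁/(RT₁) = 592×24.6/(8.314×488) = 3.59 mol.
Step 1 — Polytropic n=1.21: T₂ = T₁(V₁/V₂)^(n−1) = 488×(2.12)^0.21 = 571 K; P₂ = P₁(V₁/V₂)^n = 1470 kPa.
W = (P₁V₁−P₂V₂)/(n−1) = (592×24.6−1470×11.6)/0.21 = -11800 J.
ΔU = nCvΔT = 3.59×30.8×(571−488) = 9210 J.
Q = ΔU + W = -2630 J.
State after step 1: P = 1470 kPa, V = 11.6 L, T = 571 K.
Step 2 — Isochoric: V stays 11.6 L; P/T = const ⇒ T₂ = 389 K, P₂ = 1000 kPa.
W = 0 (no volume change).
ΔU = nCvΔT = 3.59×30.8×(389−571) = -20200 J.
Q = ΔU = -20200 J.
Net over both steps: W = -11800 J, Q = -22800 J, ΔU = -10900 J.

-22800 J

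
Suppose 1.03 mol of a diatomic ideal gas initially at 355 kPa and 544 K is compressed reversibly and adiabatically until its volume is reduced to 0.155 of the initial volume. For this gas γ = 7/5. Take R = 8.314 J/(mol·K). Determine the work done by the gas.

V₁ = nRT₁/P₁ = 1.03×8.314×544/355 = 13.1 L.
Adiabatic: TV^(γ−1) = const ⇒ T₂ = 544×(6.45)^0.400 = 1150 K; PV^γ = const ⇒ P₂ = 4830 kPa.
ΔU = nCvΔT = 1.03×20.8×(1150−544) = 12900 J.
Q = 0 for an adiabatic process, so W = −ΔU = -12900 J.

-12900 J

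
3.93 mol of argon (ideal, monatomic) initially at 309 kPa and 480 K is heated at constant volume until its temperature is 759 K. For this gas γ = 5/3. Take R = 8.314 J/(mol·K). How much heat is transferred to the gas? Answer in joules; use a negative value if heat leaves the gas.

13700 J

V₁ = nRT₁/P₁ = 3.93×8.314×480/309 = 50.8 L.
Isochoric: V stays 50.8 L; P/T = const ⇒ T₂ = 759 K, P₂ = 489 kPa.
W = 0 (no volume change).
ΔU = nCvΔT = 3.93×12.5×(759−480) = 13700 J.
Q = ΔU = 13700 J.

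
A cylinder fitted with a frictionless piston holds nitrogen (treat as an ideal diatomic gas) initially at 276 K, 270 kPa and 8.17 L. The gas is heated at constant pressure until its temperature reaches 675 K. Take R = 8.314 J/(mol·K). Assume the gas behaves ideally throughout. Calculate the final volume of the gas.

20.0 L

Isobaric: P stays 270 kPa; V/T = const ⇒ T₂ = 675 K, V₂ = 20.0 L.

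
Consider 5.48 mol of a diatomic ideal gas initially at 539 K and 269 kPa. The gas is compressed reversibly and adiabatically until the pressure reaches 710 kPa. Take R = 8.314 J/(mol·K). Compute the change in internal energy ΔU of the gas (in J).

V₁ = nRT₁/P₁ = 5.48×8.314×539/269 = 91.3 L.
Adiabatic: T₂/T₁ = (P₂/P₁)^((γ−1)/γ) ⇒ T₂ = 539×(2.64)^0.286 = 711 K; V₂ = 45.6 L.
For an ideal gas ΔU = nCvΔT with Cv = (5/2)R = 20.8 J/(mol·K).
ΔU = 5.48×20.8×(711−539) = 19600 J.

19600 J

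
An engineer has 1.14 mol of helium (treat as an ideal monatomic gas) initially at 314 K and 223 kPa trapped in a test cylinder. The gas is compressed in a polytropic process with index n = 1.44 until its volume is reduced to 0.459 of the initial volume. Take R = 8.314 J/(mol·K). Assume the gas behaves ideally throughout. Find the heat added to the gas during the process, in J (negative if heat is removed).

-940 J

V₁ = nRT₁/P₁ = 1.14×8.314×314/223 = 13.3 L.
Polytropic n=1.44: T₂ = T₁(V₁/V₂)^(n−1) = 314×(2.18)^0.44 = 442 K; P₂ = P₁(V₁/V₂)^n = 684 kPa.
W = (P₁V₁−P₂V₂)/(n−1) = (223×13.3−684×6.13)/0.44 = -2760 J.
ΔU = nCvΔT = 1.14×12.5×(442−314) = 1820 J.
Q = ΔU + W = -940 J.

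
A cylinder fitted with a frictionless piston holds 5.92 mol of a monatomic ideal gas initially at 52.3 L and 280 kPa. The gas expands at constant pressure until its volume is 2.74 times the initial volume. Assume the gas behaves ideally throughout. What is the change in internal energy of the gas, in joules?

38200 J

T₁ = P₁V₁/(nR) = 280×52.3/(5.92×8.314) = 298 K.
Isobaric: P stays 280 kPa; V/T = const ⇒ T₂ = 815 K, V₂ = 143 L.
For an ideal gas ΔU = nCvΔT with Cv = (3/2)R = 12.5 J/(mol·K).
ΔU = 5.92×12.5×(815−298) = 38200 J.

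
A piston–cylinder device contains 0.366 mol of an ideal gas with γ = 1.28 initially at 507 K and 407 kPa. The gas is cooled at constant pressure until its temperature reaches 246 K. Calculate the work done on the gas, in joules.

V₁ = nRT₁/P₁ = 0.366×8.314×507/407 = 3.79 L.
Isobaric: P stays 407 kPa; V/T = const ⇒ T₂ = 246 K, V₂ = 1.84 L.
W = PΔV = 407×(1.84−3.79) kPa·L = -794 J.
Work done on the gas = −W_by = 794 J.

794 J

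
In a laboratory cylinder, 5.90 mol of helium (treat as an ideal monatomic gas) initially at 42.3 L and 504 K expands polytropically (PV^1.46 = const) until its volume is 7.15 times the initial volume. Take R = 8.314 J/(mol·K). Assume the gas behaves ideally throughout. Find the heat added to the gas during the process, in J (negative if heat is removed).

9920 J

P₁ = nRT₁/V₁ = 5.90×8.314×504/42.3 = 584 kPa.
Polytropic n=1.46: T₂ = T₁(V₁/V₂)^(n−1) = 504×(0.140)^0.46 = 204 K; P₂ = P₁(V₁/V₂)^n = 33.1 kPa.
W = (P₁V₁−P₂V₂)/(n−1) = (584×42.3−33.1×302)/0.46 = 32000 J.
ΔU = nCvΔT = 5.90×12.5×(204−504) = -22100 J.
Q = ΔU + W = 9920 J.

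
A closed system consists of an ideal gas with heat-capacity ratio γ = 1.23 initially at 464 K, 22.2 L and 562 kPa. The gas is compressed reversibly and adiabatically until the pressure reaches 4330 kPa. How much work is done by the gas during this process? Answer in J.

-25200 J

n = P₁V₁/(RT₁) = 562×22.2/(8.314×464) = 3.23 mol.
Adiabatic: T₂/T₁ = (P₂/P₁)^((γ−1)/γ) ⇒ T₂ = 464×(7.70)^0.187 = 680 K; V₂ = 4.22 L.
ΔU = nCvΔT = 3.23×36.1×(680−464) = 25200 J.
Q = 0 for an adiabatic process, so W = −ΔU = -25200 J.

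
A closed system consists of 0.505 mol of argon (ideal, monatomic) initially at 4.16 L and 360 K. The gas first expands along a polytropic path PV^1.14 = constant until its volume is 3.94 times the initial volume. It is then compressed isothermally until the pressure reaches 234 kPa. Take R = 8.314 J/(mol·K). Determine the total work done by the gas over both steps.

485 J

P₁ = nRT₁/V₁ = 0.505×8.314×360/4.16 = 363 kPa.
Step 1 — Polytropic n=1.14: T₂ = T₁(V₁/V₂)^(n−1) = 360×(0.254)^0.14 = 297 K; P₂ = P₁(V₁/V₂)^n = 76.1 kPa.
W = (P₁V₁−P₂V₂)/(n−1) = (363×4.16−76.1×16.4)/0.14 = 1890 J.
ΔU = nCvΔT = 0.505×12.5×(297−360) = -396 J.
Q = ΔU + W = 1490 J.
State after step 1: P = 76.1 kPa, V = 16.4 L, T = 297 K.
Step 2 — Isothermal: T stays 297 K; PV = const ⇒ V₂ = 5.33 L, P₂ = 234 kPa.
ΔU = 0 (ideal gas, T constant).
W = nRT ln(V₂/V₁) = 0.505×8.314×297×ln(0.325) = -1400 J.
Q = ΔU + W = -1400 J.
Net over both steps: W = 485 J, Q = 88.6 J, ΔU = -396 J.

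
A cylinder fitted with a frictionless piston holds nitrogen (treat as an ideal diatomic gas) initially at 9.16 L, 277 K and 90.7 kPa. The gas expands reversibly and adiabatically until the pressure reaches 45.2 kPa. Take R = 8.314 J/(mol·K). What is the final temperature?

Adiabatic: T₂/T₁ = (P₂/P₁)^((γ−1)/γ) ⇒ T₂ = 277×(0.498)^0.286 = 227 K; V₂ = 15.1 L.

227 K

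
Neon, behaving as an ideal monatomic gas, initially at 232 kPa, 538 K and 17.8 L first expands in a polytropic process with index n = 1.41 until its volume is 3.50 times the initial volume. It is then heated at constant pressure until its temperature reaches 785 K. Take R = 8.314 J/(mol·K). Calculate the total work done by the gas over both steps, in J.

7600 J

n = P₁V₁/(RT₁) = 232×17.8/(8.314×538) = 0.923 mol.
Step 1 — Polytropic n=1.41: T₂ = T₁(V₁/V₂)^(n−1) = 538×(0.286)^0.41 = 322 K; P₂ = P₁(V₁/V₂)^n = 39.7 kPa.
W = (P₁V₁−P₂V₂)/(n−1) = (232×17.8−39.7×62.3)/0.41 = 4050 J.
ΔU = nCvΔT = 0.923×12.5×(322−538) = -2490 J.
Q = ΔU + W = 1560 J.
State after step 1: P = 39.7 kPa, V = 62.3 L, T = 322 K.
Step 2 — Isobaric: P stays 39.7 kPa; V/T = const ⇒ T₂ = 785 K, V₂ = 152 L.
W = PΔV = 39.7×(152−62.3) kPa·L = 3550 J.
ΔU = nCvΔT = 0.923×12.5×(785−322) = 5330 J.
Q = ΔU + W = nCpΔT = 8890 J.
Net over both steps: W = 7600 J, Q = 10400 J, ΔU = 2840 J.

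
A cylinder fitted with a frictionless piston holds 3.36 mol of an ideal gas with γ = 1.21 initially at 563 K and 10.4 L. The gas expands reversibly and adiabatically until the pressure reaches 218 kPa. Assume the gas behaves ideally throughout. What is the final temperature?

402 K

P₁ = nRT₁/V₁ = 3.36×8.314×563/10.4 = 1510 kPa.
Adiabatic: T₂/T₁ = (P₂/P₁)^((γ−1)/γ) ⇒ T₂ = 563×(0.144)^0.174 = 402 K; V₂ = 51.5 L.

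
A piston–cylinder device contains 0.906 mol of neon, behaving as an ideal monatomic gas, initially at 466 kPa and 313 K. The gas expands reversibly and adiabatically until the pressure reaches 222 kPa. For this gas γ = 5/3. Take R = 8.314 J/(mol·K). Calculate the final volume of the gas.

V₁ = nRT₁/P₁ = 0.906×8.314×313/466 = 5.06 L.
Adiabatic: T₂/T₁ = (P₂/P₁)^((γ−1)/γ) ⇒ T₂ = 313×(0.476)^0.400 = 233 K; V₂ = 7.89 L.

7.89 L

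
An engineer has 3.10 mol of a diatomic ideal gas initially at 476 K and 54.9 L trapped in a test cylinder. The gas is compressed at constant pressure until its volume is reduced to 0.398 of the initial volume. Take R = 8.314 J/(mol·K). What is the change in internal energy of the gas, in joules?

-18500 J

P₁ = nRT₁/V₁ = 3.10×8.314×476/54.9 = 223 kPa.
Isobaric: P stays 223 kPa; V/T = const ⇒ T₂ = 189 K, V₂ = 21.9 L.
For an ideal gas ΔU = nCvΔT with Cv = (5/2)R = 20.8 J/(mol·K).
ΔU = 3.10×20.8×(189−476) = -18500 J.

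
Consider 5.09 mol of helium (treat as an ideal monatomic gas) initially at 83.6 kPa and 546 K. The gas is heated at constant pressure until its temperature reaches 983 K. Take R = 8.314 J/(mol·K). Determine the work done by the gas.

18500 J

V₁ = nRT₁/P₁ = 5.09×8.314×546/83.6 = 276 L.
Isobaric: P stays 83.6 kPa; V/T = const ⇒ T₂ = 983 K, V₂ = 498 L.
W = PΔV = 83.6×(498−276) kPa·L = 18500 J.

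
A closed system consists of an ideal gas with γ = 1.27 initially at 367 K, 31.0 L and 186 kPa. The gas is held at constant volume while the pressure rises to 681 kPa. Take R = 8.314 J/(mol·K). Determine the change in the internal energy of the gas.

56800 J

n = P₁V₁/(RT₁) = 186×31.0/(8.314×367) = 1.89 mol.
Isochoric: V stays 31.0 L; P/T = const ⇒ T₂ = 1340 K, P₂ = 681 kPa.
For an ideal gas ΔU = nCvΔT with Cv = R/(γ−1) = 30.8 J/(mol·K).
ΔU = 1.89×30.8×(1340−367) = 56800 J.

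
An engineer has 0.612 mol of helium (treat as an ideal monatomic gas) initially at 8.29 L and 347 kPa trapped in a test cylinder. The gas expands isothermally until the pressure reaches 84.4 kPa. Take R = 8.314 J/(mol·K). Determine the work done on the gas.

T₁ = P₁V₁/(nR) = 347×8.29/(0.612×8.314) = 565 K.
Isothermal: T stays 565 K; PV = const ⇒ V₂ = 34.1 L, P₂ = 84.4 kPa.
W = nRT ln(V₂/V₁) = 0.612×8.314×565×ln(4.11) = 4070 J.
Work done on the gas = −W_by = -4070 J.

-4070 J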